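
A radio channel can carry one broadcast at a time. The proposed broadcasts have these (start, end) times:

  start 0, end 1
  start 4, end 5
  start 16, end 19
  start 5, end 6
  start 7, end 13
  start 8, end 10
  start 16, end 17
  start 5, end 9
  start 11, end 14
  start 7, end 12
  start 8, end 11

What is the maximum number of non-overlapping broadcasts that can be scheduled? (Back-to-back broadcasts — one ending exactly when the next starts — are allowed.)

Greedy by earliest finish: after sorting by end time, pick each interval compatible with the last pick.
By end time: (0,1), (4,5), (5,6), (5,9), (8,10), (8,11), (7,12), (7,13), (11,14), (16,17), (16,19).
Pick (0,1); next start ≥ 1 → (4,5); next start ≥ 5 → (5,6); next start ≥ 6 → (8,10); next start ≥ 10 → (11,14); next start ≥ 14 → (16,17).
Selected 6 broadcasts.

6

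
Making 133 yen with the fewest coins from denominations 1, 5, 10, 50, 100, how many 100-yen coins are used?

Use the largest denomination that fits, subtract, and repeat.
133 = 1×100 + 3×10 + 3×1
Count of 100: 1

1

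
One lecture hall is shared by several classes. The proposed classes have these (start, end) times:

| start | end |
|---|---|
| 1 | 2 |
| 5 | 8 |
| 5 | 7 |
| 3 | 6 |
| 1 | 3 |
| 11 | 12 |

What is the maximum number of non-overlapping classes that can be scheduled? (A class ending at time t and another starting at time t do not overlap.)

Greedy by earliest finish: after sorting by end time, pick each interval compatible with the last pick.
Sorted by end: (1,2)  (1,3)  (3,6)  (5,7)  (5,8)  (11,12)
take (1,2); skip (1,3); take (3,6); skip (5,8); take (11,12).
Selected 3 classes.

3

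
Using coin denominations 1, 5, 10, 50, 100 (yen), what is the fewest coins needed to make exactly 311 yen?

Use the largest denomination that fits, subtract, and repeat.
311 = 3×100 + 1×10 + 1×1
Total coins = 3 + 1 + 1 = 5

5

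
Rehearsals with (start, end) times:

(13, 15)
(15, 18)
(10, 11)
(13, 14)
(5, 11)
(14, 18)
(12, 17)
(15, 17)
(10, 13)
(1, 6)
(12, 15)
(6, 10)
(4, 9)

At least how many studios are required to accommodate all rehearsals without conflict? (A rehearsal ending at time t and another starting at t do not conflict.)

The answer is the maximum number of intervals overlapping at any instant.
starts: [1, 4, 5, 6, 10, 10, 12, 12, 13, 13, 14, 15, 15]
ends:   [6, 9, 10, 11, 11, 13, 14, 15, 15, 17, 17, 18, 18]
s1→1 s4→2 s5→3 e6→2 s6→3 e9→2 e10→1 s10→2 s10→3 e11→2 e11→1 s12→2 s12→3 e13→2 s13→3 s13→4  — peak 4.

4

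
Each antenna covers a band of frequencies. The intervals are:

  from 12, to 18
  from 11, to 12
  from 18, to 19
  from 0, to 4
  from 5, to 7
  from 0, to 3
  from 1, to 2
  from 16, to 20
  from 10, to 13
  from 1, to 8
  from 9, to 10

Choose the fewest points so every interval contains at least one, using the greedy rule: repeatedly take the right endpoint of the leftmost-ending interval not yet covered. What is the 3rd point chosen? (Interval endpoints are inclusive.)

10

Process intervals by earliest right end; each time one isn't hit yet, stab at its right endpoint.
Sorted: [1,2] [0,3] [0,4] [5,7] [1,8] [9,10] [11,12] [10,13] [12,18] [18,19] [16,20]
{[1,2],[0,3],[0,4]} hit by 2; {[5,7],[1,8]} hit by 7; {[9,10]} hit by 10; {[11,12],[10,13],[12,18]} hit by 12; {[18,19],[16,20]} hit by 19.
Points: 2, 7, 10, 12, 19 (5 total).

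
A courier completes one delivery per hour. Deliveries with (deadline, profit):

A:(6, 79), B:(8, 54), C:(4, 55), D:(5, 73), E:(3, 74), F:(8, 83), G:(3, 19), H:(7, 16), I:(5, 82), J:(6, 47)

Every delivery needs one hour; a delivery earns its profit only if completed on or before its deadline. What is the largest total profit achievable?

547

Profit order: F=83 I=82 A=79 E=74 D=73 C=55 B=54 J=47 G=19 H=16
Assign: F→slot 8, I→slot 5, A→slot 6, E→slot 3, D→slot 4, C→slot 2, B→slot 7, J→slot 1, G skipped, H skipped.
Slots: [1:J] [2:C] [3:E] [4:D] [5:I] [6:A] [7:B] [8:F]
Profit = 47 + 55 + 74 + 73 + 82 + 79 + 54 + 83 = 547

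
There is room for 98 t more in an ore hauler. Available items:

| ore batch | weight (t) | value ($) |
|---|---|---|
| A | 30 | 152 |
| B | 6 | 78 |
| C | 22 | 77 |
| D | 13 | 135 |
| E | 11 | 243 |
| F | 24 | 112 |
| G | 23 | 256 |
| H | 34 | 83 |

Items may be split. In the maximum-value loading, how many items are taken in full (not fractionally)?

5

Greedy by value/weight ratio, highest first.
Order: E (243/11=22.09) > B (78/6=13.00) > G (256/23=11.13) > D (135/13=10.38) > A (152/30=5.07) > F (112/24=4.67) > C (77/22=3.50) > H (83/34=2.44)
Fill: take E (11 @ 243) → take B (6 @ 78) → take G (23 @ 256) → take D (13 @ 135) → take A (30 @ 152) → take 15/24 of F → 70.00; 98/98 used.
5 item(s) taken whole; one partial (take 15/24 of F).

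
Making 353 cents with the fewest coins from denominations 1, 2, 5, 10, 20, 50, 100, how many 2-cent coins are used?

1

Use the largest denomination that fits, subtract, and repeat.
353 = 3×100 + 1×50 + 1×2 + 1×1
Count of 2: 1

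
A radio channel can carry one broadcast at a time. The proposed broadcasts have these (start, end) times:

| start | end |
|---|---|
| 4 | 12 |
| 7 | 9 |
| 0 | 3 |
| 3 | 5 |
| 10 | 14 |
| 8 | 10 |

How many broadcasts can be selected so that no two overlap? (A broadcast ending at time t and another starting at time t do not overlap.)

Order by finish time; keep every interval that doesn't clash with the previous kept one.
By end time: (0,3), (3,5), (7,9), (8,10), (4,12), (10,14).
Pick (0,3); next start ≥ 3 → (3,5); next start ≥ 5 → (7,9); next start ≥ 9 → (10,14).
Selected 4 broadcasts.

4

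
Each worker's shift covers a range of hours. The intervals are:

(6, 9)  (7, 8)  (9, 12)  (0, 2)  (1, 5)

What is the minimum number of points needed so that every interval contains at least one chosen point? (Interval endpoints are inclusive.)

3

Sorted: [0,2] [1,5] [7,8] [6,9] [9,12]
{[0,2],[1,5]} hit by 2; {[7,8],[6,9]} hit by 8; {[9,12]} hit by 12.
Points: 2, 8, 12 (3 total).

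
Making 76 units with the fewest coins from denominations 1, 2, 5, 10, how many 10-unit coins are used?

Use the largest denomination that fits, subtract, and repeat.
76 − 7×10→6 − 1×5→1 − 1×1→0
Count of 10: 7

7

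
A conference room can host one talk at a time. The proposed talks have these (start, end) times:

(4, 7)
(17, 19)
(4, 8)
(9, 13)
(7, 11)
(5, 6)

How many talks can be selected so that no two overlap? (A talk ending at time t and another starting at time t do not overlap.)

By end time: (5,6), (4,7), (4,8), (7,11), (9,13), (17,19).
Pick (5,6); next start ≥ 6 → (7,11); next start ≥ 11 → (17,19).
Selected 3 talks.

3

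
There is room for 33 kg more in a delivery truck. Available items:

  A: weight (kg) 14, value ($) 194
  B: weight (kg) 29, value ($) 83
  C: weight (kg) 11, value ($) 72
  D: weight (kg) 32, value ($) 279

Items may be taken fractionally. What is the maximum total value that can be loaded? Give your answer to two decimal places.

Greedy by value/weight ratio, highest first.
Ratios (sorted): A 13.86, D 8.72, C 6.55, B 2.86
take A (14 @ 194); take 19/32 of D → 165.66. Capacity used 33/33.
Total value = 359.66

359.66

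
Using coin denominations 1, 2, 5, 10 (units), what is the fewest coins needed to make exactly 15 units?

15 − 1×10→5 − 1×5→0
Total coins = 1 + 1 = 2

2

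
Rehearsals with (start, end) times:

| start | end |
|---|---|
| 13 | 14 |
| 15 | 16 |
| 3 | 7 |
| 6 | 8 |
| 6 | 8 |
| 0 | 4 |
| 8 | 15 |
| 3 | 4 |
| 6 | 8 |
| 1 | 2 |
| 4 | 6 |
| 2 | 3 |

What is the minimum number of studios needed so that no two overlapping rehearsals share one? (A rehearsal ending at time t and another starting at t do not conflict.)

4

Events (time:±→running): 0:+→1 1:+→2 2:-→1 2:+→2 3:-→1 3:+→2 3:+→3 4:-→2 4:-→1 4:+→2 6:-→1 6:+→2 6:+→3 6:+→4 … peak 4.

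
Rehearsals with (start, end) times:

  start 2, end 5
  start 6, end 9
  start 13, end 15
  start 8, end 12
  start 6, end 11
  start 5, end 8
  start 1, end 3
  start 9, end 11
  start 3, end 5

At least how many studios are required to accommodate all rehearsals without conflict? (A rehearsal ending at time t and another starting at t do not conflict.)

The answer is the maximum number of intervals overlapping at any instant.
Events (time:±→running): 1:+→1 2:+→2 3:-→1 3:+→2 5:-→1 5:-→0 5:+→1 6:+→2 6:+→3 … peak 3.

3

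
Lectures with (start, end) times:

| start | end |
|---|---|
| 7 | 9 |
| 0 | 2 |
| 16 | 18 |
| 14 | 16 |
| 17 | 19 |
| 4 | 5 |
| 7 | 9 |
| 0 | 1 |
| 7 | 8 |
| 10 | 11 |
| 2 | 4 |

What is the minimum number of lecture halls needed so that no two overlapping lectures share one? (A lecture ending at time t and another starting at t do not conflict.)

3

Count concurrent intervals with a sweep; the peak is the room count.
starts: [0, 0, 2, 4, 7, 7, 7, 10, 14, 16, 17]
ends:   [1, 2, 4, 5, 8, 9, 9, 11, 16, 18, 19]
s0→1 s0→2 e1→1 e2→0 s2→1 e4→0 s4→1 e5→0 s7→1 s7→2 s7→3  — peak 3.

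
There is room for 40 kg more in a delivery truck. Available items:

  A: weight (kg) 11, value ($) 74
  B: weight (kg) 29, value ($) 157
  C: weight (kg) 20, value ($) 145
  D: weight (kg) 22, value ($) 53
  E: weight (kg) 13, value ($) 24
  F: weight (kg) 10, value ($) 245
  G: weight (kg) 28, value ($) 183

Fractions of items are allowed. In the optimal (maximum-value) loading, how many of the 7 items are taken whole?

2

Ratios (sorted): F 24.50, C 7.25, A 6.73, G 6.54, B 5.41, D 2.41, E 1.85
take F (10 @ 245); take C (20 @ 145); take 10/11 of A → 67.27. Capacity used 40/40.
2 item(s) taken whole; one partial (take 10/11 of A).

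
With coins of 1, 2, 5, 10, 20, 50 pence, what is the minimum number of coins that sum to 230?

230 = 4×50 + 1×20 + 1×10
Total coins = 4 + 1 + 1 = 6

6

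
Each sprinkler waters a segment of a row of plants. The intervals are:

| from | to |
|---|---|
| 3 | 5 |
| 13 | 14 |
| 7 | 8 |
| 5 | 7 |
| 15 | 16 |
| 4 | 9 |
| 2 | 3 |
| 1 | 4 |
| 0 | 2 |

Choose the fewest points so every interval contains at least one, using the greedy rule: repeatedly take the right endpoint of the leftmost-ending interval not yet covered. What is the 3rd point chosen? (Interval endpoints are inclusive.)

8

Sorted: [0,2] [2,3] [1,4] [3,5] [5,7] [7,8] [4,9] [13,14] [15,16]
{[0,2],[2,3],[1,4]} hit by 2; {[3,5],[5,7]} hit by 5; {[7,8],[4,9]} hit by 8; {[13,14]} hit by 14; {[15,16]} hit by 16.
Points: 2, 5, 8, 14, 16 (5 total).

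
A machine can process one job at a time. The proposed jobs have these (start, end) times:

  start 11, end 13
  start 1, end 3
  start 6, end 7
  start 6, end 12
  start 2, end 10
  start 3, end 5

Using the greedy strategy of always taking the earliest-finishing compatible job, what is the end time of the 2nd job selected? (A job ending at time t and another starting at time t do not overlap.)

By end time: (1,3), (3,5), (6,7), (2,10), (6,12), (11,13).
Pick (1,3); next start ≥ 3 → (3,5); next start ≥ 5 → (6,7); next start ≥ 7 → (11,13).
Selected: (1,3) (3,5) (6,7) (11,13)

5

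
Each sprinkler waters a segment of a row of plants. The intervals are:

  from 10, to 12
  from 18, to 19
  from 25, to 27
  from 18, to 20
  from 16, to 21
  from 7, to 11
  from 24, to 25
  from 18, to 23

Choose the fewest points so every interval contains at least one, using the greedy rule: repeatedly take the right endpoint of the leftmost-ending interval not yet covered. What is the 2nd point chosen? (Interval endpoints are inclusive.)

By right end: [7,11]  [10,12]  [18,19]  [18,20]  [16,21]  [18,23]  [24,25]  [25,27]
[7,11] uncovered → point at 11; [18,19] uncovered → point at 19; [24,25] uncovered → point at 25.
Points: 11, 19, 25 (3 total).

19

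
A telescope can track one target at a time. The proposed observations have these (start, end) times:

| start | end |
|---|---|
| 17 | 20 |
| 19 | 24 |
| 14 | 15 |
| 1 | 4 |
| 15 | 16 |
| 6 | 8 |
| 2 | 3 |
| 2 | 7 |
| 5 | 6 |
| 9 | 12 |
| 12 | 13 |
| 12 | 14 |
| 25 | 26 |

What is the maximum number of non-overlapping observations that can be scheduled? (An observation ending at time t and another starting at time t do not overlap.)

Sorted by end: (2,3)  (1,4)  (5,6)  (2,7)  (6,8)  (9,12)  (12,13)  (12,14)  (14,15)  (15,16)  (17,20)  (19,24)  (25,26)
take (2,3); take (5,6); skip (2,7); take (6,8); take (9,12); take (12,13); skip (12,14); take (14,15); take (15,16); take (17,20); skip (19,24); take (25,26).
Selected 9 observations.

9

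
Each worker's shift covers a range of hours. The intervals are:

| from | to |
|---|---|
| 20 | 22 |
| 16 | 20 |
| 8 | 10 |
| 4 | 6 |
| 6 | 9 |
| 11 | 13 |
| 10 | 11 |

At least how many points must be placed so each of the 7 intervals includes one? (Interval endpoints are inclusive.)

4

Sort by right endpoint; whenever an interval is uncovered, place a point at its right end.
Sorted: [4,6] [6,9] [8,10] [10,11] [11,13] [16,20] [20,22]
{[4,6],[6,9]} hit by 6; {[8,10],[10,11]} hit by 10; {[11,13]} hit by 13; {[16,20],[20,22]} hit by 20.
Points: 6, 10, 13, 20 (4 total).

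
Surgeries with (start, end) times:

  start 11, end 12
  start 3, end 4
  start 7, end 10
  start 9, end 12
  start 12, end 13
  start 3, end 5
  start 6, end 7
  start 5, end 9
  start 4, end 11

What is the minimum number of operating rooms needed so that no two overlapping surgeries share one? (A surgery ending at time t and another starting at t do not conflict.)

3

starts: [3, 3, 4, 5, 6, 7, 9, 11, 12]
ends:   [4, 5, 7, 9, 10, 11, 12, 12, 13]
s3→1 s3→2 e4→1 s4→2 e5→1 s5→2 s6→3  — peak 3.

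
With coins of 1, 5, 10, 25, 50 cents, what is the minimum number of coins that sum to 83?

83 − 1×50→33 − 1×25→8 − 1×5→3 − 3×1→0
Total coins = 1 + 1 + 1 + 3 = 6

6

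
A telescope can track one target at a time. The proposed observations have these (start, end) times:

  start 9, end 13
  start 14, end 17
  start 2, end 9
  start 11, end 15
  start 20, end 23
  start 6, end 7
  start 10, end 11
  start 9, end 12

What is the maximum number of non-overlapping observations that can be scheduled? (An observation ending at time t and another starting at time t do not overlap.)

4

Sort by end time and greedily take each interval whose start is ≥ the last chosen end.
By end time: (6,7), (2,9), (10,11), (9,12), (9,13), (11,15), (14,17), (20,23).
Pick (6,7); next start ≥ 7 → (10,11); next start ≥ 11 → (11,15); next start ≥ 15 → (20,23).
Selected 4 observations.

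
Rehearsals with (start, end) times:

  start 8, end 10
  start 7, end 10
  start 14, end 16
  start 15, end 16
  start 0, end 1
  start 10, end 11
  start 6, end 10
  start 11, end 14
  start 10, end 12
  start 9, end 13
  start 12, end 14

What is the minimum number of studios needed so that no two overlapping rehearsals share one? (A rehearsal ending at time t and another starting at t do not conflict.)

starts: [0, 6, 7, 8, 9, 10, 10, 11, 12, 14, 15]
ends:   [1, 10, 10, 10, 11, 12, 13, 14, 14, 16, 16]
s0→1 e1→0 s6→1 s7→2 s8→3 s9→4  — peak 4.

4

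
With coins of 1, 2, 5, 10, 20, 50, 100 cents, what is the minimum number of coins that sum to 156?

Greedy: take as many of the largest coin as possible, then repeat with the remainder.
156 − 1×100→56 − 1×50→6 − 1×5→1 − 1×1→0
Total coins = 1 + 1 + 1 + 1 = 4

4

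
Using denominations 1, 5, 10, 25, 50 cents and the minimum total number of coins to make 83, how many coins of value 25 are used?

1

Greedy: take as many of the largest coin as possible, then repeat with the remainder.
83 − 1×50→33 − 1×25→8 − 1×5→3 − 3×1→0
Count of 25: 1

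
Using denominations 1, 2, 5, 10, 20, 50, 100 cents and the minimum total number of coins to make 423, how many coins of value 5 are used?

423 − 4×100→23 − 1×20→3 − 1×2→1 − 1×1→0
Count of 5: 0

0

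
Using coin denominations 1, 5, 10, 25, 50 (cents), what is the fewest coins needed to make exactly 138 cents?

7

138 − 2×50→38 − 1×25→13 − 1×10→3 − 3×1→0
Total coins = 2 + 1 + 1 + 3 = 7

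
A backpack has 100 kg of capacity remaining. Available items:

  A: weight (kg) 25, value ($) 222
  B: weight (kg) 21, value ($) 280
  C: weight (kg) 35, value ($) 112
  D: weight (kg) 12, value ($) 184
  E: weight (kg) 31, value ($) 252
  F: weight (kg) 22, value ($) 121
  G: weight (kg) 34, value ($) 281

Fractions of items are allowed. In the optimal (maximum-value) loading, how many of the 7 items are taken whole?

4

Greedy by value/weight ratio, highest first.
Order: D (184/12=15.33) > B (280/21=13.33) > A (222/25=8.88) > G (281/34=8.26) > E (252/31=8.13) > F (121/22=5.50) > C (112/35=3.20)
Fill: take D (12 @ 184) → take B (21 @ 280) → take A (25 @ 222) → take G (34 @ 281) → take 8/31 of E → 65.03; 100/100 used.
4 item(s) taken whole; one partial (take 8/31 of E).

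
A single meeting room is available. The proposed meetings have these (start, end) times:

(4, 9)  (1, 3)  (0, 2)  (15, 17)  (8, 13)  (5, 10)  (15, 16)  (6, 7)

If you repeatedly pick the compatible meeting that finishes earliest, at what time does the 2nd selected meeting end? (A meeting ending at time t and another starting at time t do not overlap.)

Sort by end time and greedily take each interval whose start is ≥ the last chosen end.
Sorted by end: (0,2)  (1,3)  (6,7)  (4,9)  (5,10)  (8,13)  (15,16)  (15,17)
take (0,2); skip (1,3); take (6,7); take (8,13); take (15,16).
Selected: (0,2) (6,7) (8,13) (15,16)

7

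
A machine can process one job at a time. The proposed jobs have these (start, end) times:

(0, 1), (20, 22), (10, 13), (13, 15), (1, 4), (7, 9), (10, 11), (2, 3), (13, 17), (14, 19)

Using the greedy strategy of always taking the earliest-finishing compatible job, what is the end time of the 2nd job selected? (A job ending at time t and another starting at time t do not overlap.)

Sorted by end: (0,1)  (2,3)  (1,4)  (7,9)  (10,11)  (10,13)  (13,15)  (13,17)  (14,19)  (20,22)
take (0,1); take (2,3); skip (1,4); take (7,9); take (10,11); take (13,15); take (20,22).
Selected: (0,1) (2,3) (7,9) (10,11) (13,15) (20,22)

3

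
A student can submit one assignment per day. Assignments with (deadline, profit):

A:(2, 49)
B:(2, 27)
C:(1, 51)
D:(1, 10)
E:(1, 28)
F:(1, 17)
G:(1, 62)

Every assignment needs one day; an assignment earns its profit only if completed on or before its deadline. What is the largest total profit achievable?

111

Profit order: G=62 C=51 A=49 E=28 B=27 F=17 D=10
Assign: G→slot 1, C skipped, A→slot 2, E skipped, B skipped, F skipped, D skipped.
Slots: [1:G] [2:A]
Profit = 62 + 49 = 111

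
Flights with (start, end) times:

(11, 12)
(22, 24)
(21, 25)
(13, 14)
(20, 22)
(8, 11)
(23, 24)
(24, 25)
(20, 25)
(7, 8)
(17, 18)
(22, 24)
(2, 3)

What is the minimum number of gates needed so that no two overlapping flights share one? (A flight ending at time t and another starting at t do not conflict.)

Events (time:±→running): 2:+→1 3:-→0 7:+→1 8:-→0 8:+→1 11:-→0 11:+→1 12:-→0 13:+→1 14:-→0 17:+→1 18:-→0 20:+→1 20:+→2 21:+→3 22:-→2 22:+→3 22:+→4 23:+→5 … peak 5.

5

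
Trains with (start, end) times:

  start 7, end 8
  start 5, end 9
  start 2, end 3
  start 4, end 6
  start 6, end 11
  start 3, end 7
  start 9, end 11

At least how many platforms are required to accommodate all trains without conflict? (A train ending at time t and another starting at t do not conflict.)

Events (time:±→running): 2:+→1 3:-→0 3:+→1 4:+→2 5:+→3 … peak 3.

3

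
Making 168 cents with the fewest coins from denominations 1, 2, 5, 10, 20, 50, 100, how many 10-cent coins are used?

Greedy: take as many of the largest coin as possible, then repeat with the remainder.
168 − 1×100→68 − 1×50→18 − 1×10→8 − 1×5→3 − 1×2→1 − 1×1→0
Count of 10: 1

1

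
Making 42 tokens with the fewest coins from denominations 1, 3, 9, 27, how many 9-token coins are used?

42 − 1×27→15 − 1×9→6 − 2×3→0
Count of 9: 1

1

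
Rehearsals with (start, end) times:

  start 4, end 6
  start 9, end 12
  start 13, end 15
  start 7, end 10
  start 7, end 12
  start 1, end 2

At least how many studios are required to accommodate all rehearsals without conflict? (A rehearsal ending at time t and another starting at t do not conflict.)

3

The answer is the maximum number of intervals overlapping at any instant.
starts: [1, 4, 7, 7, 9, 13]
ends:   [2, 6, 10, 12, 12, 15]
s1→1 e2→0 s4→1 e6→0 s7→1 s7→2 s9→3  — peak 3.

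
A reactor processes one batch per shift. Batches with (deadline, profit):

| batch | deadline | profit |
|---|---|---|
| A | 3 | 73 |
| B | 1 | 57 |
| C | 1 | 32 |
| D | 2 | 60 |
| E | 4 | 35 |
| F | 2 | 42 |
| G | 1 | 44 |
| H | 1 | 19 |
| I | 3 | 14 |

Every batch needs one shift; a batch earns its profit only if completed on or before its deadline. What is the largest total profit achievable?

Take jobs in profit order; each goes to the latest open slot no later than its deadline.
Profit order: A=73 D=60 B=57 G=44 F=42 E=35 C=32 H=19 I=14
Assign: A→slot 3, D→slot 2, B→slot 1, G skipped, F skipped, E→slot 4, C skipped, H skipped, I skipped.
Slots: [1:B] [2:D] [3:A] [4:E]
Profit = 57 + 60 + 73 + 35 = 225

225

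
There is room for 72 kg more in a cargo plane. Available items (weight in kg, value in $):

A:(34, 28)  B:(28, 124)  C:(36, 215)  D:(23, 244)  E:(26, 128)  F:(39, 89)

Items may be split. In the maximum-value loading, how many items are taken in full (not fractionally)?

2

Greedy by value/weight ratio, highest first.
Ratios (sorted): D 10.61, C 5.97, E 4.92, B 4.43, F 2.28, A 0.82
take D (23 @ 244); take C (36 @ 215); take 13/26 of E → 64.00. Capacity used 72/72.
2 item(s) taken whole; one partial (take 13/26 of E).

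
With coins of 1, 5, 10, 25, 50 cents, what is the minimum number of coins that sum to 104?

6

104 − 2×50→4 − 4×1→0
Total coins = 2 + 4 = 6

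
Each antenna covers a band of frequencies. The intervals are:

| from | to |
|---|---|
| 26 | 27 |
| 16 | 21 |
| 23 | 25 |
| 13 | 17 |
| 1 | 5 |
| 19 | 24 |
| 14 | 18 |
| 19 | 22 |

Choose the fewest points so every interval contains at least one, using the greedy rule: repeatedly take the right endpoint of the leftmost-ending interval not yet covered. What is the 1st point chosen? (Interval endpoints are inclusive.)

Process intervals by earliest right end; each time one isn't hit yet, stab at its right endpoint.
By right end: [1,5]  [13,17]  [14,18]  [16,21]  [19,22]  [19,24]  [23,25]  [26,27]
[1,5] uncovered → point at 5; [13,17] uncovered → point at 17; [19,22] uncovered → point at 22; [23,25] uncovered → point at 25; [26,27] uncovered → point at 27.
Points: 5, 17, 22, 25, 27 (5 total).

5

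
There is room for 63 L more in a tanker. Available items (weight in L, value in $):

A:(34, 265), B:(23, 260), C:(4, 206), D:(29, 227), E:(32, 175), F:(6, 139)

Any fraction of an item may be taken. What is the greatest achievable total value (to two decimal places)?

839.79

Order: C (206/4=51.50) > F (139/6=23.17) > B (260/23=11.30) > D (227/29=7.83) > A (265/34=7.79) > E (175/32=5.47)
Fill: take C (4 @ 206) → take F (6 @ 139) → take B (23 @ 260) → take D (29 @ 227) → take 1/34 of A → 7.79; 63/63 used.
Total value = 839.79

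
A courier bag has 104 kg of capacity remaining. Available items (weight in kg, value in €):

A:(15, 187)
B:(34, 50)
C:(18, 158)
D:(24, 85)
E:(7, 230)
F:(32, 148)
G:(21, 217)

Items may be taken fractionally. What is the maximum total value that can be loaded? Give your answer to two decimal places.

Greedy by value/weight ratio, highest first.
Order: E (230/7=32.86) > A (187/15=12.47) > G (217/21=10.33) > C (158/18=8.78) > F (148/32=4.62) > D (85/24=3.54) > B (50/34=1.47)
Fill: take E (7 @ 230) → take A (15 @ 187) → take G (21 @ 217) → take C (18 @ 158) → take F (32 @ 148) → take 11/24 of D → 38.96; 104/104 used.
Total value = 978.96

978.96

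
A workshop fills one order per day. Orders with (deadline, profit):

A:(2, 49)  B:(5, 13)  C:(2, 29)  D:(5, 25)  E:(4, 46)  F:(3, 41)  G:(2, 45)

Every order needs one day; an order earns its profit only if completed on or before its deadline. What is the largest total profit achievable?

By profit: A(d2,49), E(d4,46), G(d2,45), F(d3,41), C(d2,29), D(d5,25), B(d5,13)
A→slot 2; E→slot 4; G→slot 1; F→slot 3; C skipped; D→slot 5; B skipped.
Profit = 45 + 49 + 41 + 46 + 25 = 206

206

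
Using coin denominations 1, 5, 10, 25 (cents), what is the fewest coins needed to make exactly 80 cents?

Use the largest denomination that fits, subtract, and repeat.
80 − 3×25→5 − 1×5→0
Total coins = 3 + 1 = 4

4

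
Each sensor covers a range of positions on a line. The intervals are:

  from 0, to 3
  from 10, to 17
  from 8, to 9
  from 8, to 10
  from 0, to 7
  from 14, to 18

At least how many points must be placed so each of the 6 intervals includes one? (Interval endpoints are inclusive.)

3

By right end: [0,3]  [0,7]  [8,9]  [8,10]  [10,17]  [14,18]
[0,3] uncovered → point at 3; [8,9] uncovered → point at 9; [10,17] uncovered → point at 17.
Points: 3, 9, 17 (3 total).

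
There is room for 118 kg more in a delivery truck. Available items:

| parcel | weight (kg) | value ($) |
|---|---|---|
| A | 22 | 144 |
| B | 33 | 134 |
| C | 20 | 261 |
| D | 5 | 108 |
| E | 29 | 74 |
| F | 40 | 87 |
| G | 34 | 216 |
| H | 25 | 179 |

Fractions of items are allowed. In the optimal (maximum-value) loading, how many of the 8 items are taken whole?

Greedy by value/weight ratio, highest first.
Order: D (108/5=21.60) > C (261/20=13.05) > H (179/25=7.16) > A (144/22=6.55) > G (216/34=6.35) > B (134/33=4.06) > E (74/29=2.55) > F (87/40=2.17)
Fill: take D (5 @ 108) → take C (20 @ 261) → take H (25 @ 179) → take A (22 @ 144) → take G (34 @ 216) → take 12/33 of B → 48.73; 118/118 used.
5 item(s) taken whole; one partial (take 12/33 of B).

5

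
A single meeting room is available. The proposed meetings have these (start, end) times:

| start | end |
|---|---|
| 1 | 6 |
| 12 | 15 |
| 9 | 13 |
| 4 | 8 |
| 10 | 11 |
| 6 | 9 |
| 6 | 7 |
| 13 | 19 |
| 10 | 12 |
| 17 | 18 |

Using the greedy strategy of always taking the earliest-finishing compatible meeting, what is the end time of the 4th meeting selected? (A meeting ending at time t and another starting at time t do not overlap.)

15

Sort by end time and greedily take each interval whose start is ≥ the last chosen end.
Sorted by end: (1,6)  (6,7)  (4,8)  (6,9)  (10,11)  (10,12)  (9,13)  (12,15)  (17,18)  (13,19)
take (1,6); take (6,7); take (10,11); skip (10,12); take (12,15); take (17,18).
Selected: (1,6) (6,7) (10,11) (12,15) (17,18)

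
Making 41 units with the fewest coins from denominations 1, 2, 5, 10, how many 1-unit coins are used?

Greedy: take as many of the largest coin as possible, then repeat with the remainder.
41 − 4×10→1 − 1×1→0
Count of 1: 1

1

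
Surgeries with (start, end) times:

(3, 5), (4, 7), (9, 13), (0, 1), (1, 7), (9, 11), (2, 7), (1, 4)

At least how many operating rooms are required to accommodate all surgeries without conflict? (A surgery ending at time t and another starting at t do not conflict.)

4

starts: [0, 1, 1, 2, 3, 4, 9, 9]
ends:   [1, 4, 5, 7, 7, 7, 11, 13]
s0→1 e1→0 s1→1 s1→2 s2→3 s3→4  — peak 4.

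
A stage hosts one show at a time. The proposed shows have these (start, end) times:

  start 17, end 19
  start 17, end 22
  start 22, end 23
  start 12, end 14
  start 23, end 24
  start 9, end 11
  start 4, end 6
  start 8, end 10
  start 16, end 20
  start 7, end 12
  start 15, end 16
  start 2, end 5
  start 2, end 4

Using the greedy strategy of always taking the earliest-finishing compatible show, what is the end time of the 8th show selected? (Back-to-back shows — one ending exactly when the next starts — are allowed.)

By end time: (2,4), (2,5), (4,6), (8,10), (9,11), (7,12), (12,14), (15,16), (17,19), (16,20), (17,22), (22,23), (23,24).
Pick (2,4); next start ≥ 4 → (4,6); next start ≥ 6 → (8,10); next start ≥ 10 → (12,14); next start ≥ 14 → (15,16); next start ≥ 16 → (17,19); next start ≥ 19 → (22,23); next start ≥ 23 → (23,24).
Selected: (2,4) (4,6) (8,10) (12,14) (15,16) (17,19) (22,23) (23,24)

24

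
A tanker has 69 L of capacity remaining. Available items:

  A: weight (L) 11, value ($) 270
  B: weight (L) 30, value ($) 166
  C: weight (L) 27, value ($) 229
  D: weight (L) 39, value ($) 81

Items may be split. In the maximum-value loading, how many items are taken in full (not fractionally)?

3

Sort by value per unit weight and fill in that order.
Ratios (sorted): A 24.55, C 8.48, B 5.53, D 2.08
take A (11 @ 270); take C (27 @ 229); take B (30 @ 166); take 1/39 of D → 2.08. Capacity used 69/69.
3 item(s) taken whole; one partial (take 1/39 of D).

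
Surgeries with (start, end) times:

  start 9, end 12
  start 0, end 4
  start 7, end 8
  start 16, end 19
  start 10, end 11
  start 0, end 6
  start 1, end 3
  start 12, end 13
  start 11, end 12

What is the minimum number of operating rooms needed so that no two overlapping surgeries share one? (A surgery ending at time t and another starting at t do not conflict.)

The answer is the maximum number of intervals overlapping at any instant.
Events (time:±→running): 0:+→1 0:+→2 1:+→3 … peak 3.

3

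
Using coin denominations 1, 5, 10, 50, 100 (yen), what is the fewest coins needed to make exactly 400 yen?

4

Use the largest denomination that fits, subtract, and repeat.
400 = 4×100
Total coins = 4 = 4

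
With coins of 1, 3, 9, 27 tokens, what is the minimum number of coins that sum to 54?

2

54 = 2×27
Total coins = 2 = 2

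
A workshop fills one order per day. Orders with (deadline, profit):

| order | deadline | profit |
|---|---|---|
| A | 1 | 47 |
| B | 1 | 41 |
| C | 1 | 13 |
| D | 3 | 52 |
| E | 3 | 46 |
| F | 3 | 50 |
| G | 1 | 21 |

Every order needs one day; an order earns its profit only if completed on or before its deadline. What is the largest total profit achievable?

By profit: D(d3,52), F(d3,50), A(d1,47), E(d3,46), B(d1,41), G(d1,21), C(d1,13)
D→slot 3; F→slot 2; A→slot 1; E skipped; B skipped; G skipped; C skipped.
Profit = 47 + 50 + 52 = 149

149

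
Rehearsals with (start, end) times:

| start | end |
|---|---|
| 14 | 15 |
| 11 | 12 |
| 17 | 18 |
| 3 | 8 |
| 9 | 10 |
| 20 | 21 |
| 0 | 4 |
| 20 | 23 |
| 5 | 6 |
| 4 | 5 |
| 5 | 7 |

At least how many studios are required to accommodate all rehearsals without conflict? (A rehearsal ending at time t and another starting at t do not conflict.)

The answer is the maximum number of intervals overlapping at any instant.
Events (time:±→running): 0:+→1 3:+→2 4:-→1 4:+→2 5:-→1 5:+→2 5:+→3 … peak 3.

3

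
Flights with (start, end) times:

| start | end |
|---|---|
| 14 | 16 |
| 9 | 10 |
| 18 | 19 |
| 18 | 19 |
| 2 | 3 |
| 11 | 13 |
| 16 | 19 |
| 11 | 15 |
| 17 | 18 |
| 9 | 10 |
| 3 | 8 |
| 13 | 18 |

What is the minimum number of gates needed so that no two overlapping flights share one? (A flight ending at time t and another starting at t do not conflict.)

starts: [2, 3, 9, 9, 11, 11, 13, 14, 16, 17, 18, 18]
ends:   [3, 8, 10, 10, 13, 15, 16, 18, 18, 19, 19, 19]
s2→1 e3→0 s3→1 e8→0 s9→1 s9→2 e10→1 e10→0 s11→1 s11→2 e13→1 s13→2 s14→3  — peak 3.

3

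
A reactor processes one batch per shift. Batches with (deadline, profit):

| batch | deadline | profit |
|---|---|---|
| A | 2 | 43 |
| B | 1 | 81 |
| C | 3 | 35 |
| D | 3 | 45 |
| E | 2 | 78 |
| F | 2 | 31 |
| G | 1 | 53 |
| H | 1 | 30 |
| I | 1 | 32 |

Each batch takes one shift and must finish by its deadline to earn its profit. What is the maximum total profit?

Profit order: B=81 E=78 G=53 D=45 A=43 C=35 I=32 F=31 H=30
Assign: B→slot 1, E→slot 2, G skipped, D→slot 3, A skipped, C skipped, I skipped, F skipped, H skipped.
Slots: [1:B] [2:E] [3:D]
Profit = 81 + 78 + 45 = 204

204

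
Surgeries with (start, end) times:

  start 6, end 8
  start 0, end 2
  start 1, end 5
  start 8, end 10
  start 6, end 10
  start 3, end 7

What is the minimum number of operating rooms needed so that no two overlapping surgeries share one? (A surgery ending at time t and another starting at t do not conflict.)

The answer is the maximum number of intervals overlapping at any instant.
starts: [0, 1, 3, 6, 6, 8]
ends:   [2, 5, 7, 8, 10, 10]
s0→1 s1→2 e2→1 s3→2 e5→1 s6→2 s6→3  — peak 3.

3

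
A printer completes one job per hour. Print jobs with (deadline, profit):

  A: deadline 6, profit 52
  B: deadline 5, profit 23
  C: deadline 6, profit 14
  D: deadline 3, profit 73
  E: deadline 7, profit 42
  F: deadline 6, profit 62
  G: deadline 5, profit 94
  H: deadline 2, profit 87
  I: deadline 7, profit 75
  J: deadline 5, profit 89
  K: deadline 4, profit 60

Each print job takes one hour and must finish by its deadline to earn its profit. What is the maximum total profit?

Take jobs in profit order; each goes to the latest open slot no later than its deadline.
By profit: G(d5,94), J(d5,89), H(d2,87), I(d7,75), D(d3,73), F(d6,62), K(d4,60), A(d6,52), E(d7,42), B(d5,23), C(d6,14)
G→slot 5; J→slot 4; H→slot 2; I→slot 7; D→slot 3; F→slot 6; K→slot 1; A skipped; E skipped; B skipped; C skipped.
Profit = 60 + 87 + 73 + 89 + 94 + 62 + 75 = 540

540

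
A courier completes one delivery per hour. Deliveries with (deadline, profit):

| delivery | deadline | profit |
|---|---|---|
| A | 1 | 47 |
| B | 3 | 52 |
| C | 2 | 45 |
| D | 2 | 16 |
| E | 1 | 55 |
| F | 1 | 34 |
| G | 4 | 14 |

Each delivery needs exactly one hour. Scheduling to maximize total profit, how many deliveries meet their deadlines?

Sort by profit descending; place each in the latest free slot ≤ its deadline.
By profit: E(d1,55), B(d3,52), A(d1,47), C(d2,45), F(d1,34), D(d2,16), G(d4,14)
E→slot 1; B→slot 3; A skipped; C→slot 2; F skipped; D skipped; G→slot 4.
4 of 7 scheduled.

4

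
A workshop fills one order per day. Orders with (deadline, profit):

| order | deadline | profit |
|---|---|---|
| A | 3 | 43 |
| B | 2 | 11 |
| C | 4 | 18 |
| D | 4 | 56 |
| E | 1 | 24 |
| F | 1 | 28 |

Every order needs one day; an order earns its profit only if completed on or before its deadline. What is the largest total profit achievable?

145

Profit order: D=56 A=43 F=28 E=24 C=18 B=11
Assign: D→slot 4, A→slot 3, F→slot 1, E skipped, C→slot 2, B skipped.
Slots: [1:F] [2:C] [3:A] [4:D]
Profit = 28 + 18 + 43 + 56 = 145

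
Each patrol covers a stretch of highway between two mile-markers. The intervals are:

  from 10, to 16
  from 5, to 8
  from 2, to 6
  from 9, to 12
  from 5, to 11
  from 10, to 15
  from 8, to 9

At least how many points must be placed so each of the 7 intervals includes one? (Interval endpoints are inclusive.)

Sort by right endpoint; whenever an interval is uncovered, place a point at its right end.
Sorted: [2,6] [5,8] [8,9] [5,11] [9,12] [10,15] [10,16]
{[2,6],[5,8]} hit by 6; {[8,9],[5,11],[9,12]} hit by 9; {[10,15],[10,16]} hit by 15.
Points: 6, 9, 15 (3 total).

3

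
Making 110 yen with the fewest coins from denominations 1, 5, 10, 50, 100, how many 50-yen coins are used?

Use the largest denomination that fits, subtract, and repeat.
110 = 1×100 + 1×10
Count of 50: 0

0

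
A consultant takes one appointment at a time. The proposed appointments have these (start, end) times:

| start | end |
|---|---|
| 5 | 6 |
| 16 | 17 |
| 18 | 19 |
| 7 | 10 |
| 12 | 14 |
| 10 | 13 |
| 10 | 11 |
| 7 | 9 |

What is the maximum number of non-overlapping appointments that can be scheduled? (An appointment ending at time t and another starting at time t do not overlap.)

6

Greedy by earliest finish: after sorting by end time, pick each interval compatible with the last pick.
Sorted by end: (5,6)  (7,9)  (7,10)  (10,11)  (10,13)  (12,14)  (16,17)  (18,19)
take (5,6); take (7,9); take (10,11); take (12,14); take (16,17); take (18,19).
Selected 6 appointments.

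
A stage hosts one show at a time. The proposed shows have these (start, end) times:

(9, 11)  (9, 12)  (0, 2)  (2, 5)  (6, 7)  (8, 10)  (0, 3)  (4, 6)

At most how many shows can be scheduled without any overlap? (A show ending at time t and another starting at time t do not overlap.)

Greedy by earliest finish: after sorting by end time, pick each interval compatible with the last pick.
By end time: (0,2), (0,3), (2,5), (4,6), (6,7), (8,10), (9,11), (9,12).
Pick (0,2); next start ≥ 2 → (2,5); next start ≥ 5 → (6,7); next start ≥ 7 → (8,10).
Selected 4 shows.

4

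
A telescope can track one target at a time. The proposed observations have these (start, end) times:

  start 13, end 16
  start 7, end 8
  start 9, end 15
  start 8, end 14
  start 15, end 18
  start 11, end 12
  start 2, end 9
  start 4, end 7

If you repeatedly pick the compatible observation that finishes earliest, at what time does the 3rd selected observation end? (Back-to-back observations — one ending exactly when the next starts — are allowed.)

12

Sorted by end: (4,7)  (7,8)  (2,9)  (11,12)  (8,14)  (9,15)  (13,16)  (15,18)
take (4,7); take (7,8); skip (2,9); take (11,12); take (13,16).
Selected: (4,7) (7,8) (11,12) (13,16)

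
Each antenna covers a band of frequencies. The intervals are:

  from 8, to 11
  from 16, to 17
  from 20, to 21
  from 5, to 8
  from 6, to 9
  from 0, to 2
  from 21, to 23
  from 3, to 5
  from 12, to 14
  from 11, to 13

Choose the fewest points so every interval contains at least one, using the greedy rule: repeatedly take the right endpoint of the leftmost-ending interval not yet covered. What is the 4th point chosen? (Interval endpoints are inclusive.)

13

By right end: [0,2]  [3,5]  [5,8]  [6,9]  [8,11]  [11,13]  [12,14]  [16,17]  [20,21]  [21,23]
[0,2] uncovered → point at 2; [3,5] uncovered → point at 5; [6,9] uncovered → point at 9; [11,13] uncovered → point at 13; [16,17] uncovered → point at 17; [20,21] uncovered → point at 21.
Points: 2, 5, 9, 13, 17, 21 (6 total).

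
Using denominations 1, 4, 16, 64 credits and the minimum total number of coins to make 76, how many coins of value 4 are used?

3

76 = 1×64 + 3×4
Count of 4: 3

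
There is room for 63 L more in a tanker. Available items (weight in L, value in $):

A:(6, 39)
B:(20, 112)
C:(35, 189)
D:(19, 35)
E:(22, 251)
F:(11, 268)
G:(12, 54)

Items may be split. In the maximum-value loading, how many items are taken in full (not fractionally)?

4

Greedy by value/weight ratio, highest first.
Ratios (sorted): F 24.36, E 11.41, A 6.50, B 5.60, C 5.40, G 4.50, D 1.84
take F (11 @ 268); take E (22 @ 251); take A (6 @ 39); take B (20 @ 112); take 4/35 of C → 21.60. Capacity used 63/63.
4 item(s) taken whole; one partial (take 4/35 of C).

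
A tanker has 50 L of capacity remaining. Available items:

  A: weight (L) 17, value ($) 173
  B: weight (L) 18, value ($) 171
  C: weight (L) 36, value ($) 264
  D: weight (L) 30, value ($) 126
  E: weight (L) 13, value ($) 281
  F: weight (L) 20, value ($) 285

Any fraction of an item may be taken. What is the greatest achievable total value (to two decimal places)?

Sort by value per unit weight and fill in that order.
Ratios (sorted): E 21.62, F 14.25, A 10.18, B 9.50, C 7.33, D 4.20
take E (13 @ 281); take F (20 @ 285); take A (17 @ 173). Capacity used 50/50.
Total value = 739.00

739.00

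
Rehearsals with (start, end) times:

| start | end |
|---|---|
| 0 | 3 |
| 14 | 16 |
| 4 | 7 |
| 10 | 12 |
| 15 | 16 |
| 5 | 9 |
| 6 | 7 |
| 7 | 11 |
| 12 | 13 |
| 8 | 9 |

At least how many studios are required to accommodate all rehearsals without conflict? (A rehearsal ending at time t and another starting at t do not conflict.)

The answer is the maximum number of intervals overlapping at any instant.
Events (time:±→running): 0:+→1 3:-→0 4:+→1 5:+→2 6:+→3 … peak 3.

3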